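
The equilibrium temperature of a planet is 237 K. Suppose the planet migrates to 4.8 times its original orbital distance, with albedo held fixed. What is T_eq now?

T_eq ≈ 108 K

T_eq ∝ L^(1/4) · d^(−1/2).
T′ = 237 / 4.8^(1/2) = 108 K.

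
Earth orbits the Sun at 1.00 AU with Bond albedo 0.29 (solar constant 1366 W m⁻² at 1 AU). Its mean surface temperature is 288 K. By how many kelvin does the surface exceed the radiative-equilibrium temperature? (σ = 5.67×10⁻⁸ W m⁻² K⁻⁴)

ΔT ≈ 32.3 K

S = 1366/1.00² = 1366 W m⁻².
T_eq = [S(1−A)/(4σ)]^(1/4) = [1366×0.71/(4×5.67×10⁻⁸)]^(1/4) = 255.7 K.
ΔT = T_surf − T_eq = 288 − 255.7.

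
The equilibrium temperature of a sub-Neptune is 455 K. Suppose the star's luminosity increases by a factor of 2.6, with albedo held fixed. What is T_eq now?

T_eq ≈ 578 K

T_eq ∝ L^(1/4) · d^(−1/2).
T′ = 455 × 2.6^(1/4) = 578 K.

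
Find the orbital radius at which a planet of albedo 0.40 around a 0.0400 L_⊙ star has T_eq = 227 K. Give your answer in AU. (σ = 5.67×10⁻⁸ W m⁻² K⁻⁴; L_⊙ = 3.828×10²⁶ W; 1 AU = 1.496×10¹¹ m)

d ≈ 0.233 AU

L = 0.0400 × 3.828×10²⁶ = 1.53×10²⁵ W.
From T_eq⁴ = L(1−A)/(16πσd²): d = √[L(1−A)/(16πσT_eq⁴)].
d = √[1.53×10²⁵ × 0.60 / (16π × 5.67×10⁻⁸ × (227)⁴)] = 3.48×10¹⁰ m = 0.233 AU.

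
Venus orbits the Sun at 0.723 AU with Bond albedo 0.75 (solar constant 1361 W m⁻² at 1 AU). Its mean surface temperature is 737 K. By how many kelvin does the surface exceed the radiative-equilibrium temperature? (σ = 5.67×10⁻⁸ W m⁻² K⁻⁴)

ΔT ≈ 505.5 K

S = 1361/0.723² = 2604 W m⁻².
T_eq = [S(1−A)/(4σ)]^(1/4) = [2604×0.25/(4×5.67×10⁻⁸)]^(1/4) = 231.5 K.
ΔT = T_surf − T_eq = 737 − 231.5.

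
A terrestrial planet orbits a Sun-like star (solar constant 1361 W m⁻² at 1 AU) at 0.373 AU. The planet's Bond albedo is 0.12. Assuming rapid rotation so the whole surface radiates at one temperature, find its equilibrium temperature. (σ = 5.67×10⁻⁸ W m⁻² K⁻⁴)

Flux at 0.373 AU: S = 1361/0.373² = 9780 W m⁻².
Energy balance: absorbed = emitted ⇒ πR²·S(1−A) = 4πR²·σT_eq⁴, so T_eq⁴ = S(1−A)/(4σ).
T_eq = [9780 × 0.88 / (4 × 5.67×10⁻⁸)]^(1/4) = (3.80×10¹⁰)^(1/4) = 441 K.

T_eq ≈ 441 K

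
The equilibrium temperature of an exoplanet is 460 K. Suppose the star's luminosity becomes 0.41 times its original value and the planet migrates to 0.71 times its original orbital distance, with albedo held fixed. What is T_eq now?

T_eq ≈ 437 K

T_eq ∝ L^(1/4) · d^(−1/2).
T′ = 460 × 0.41^(1/4) / 0.71^(1/2) = 437 K.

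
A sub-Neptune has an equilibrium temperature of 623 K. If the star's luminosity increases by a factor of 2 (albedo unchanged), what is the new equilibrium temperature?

T_eq ∝ L^(1/4) · d^(−1/2).
T′ = 623 × 2^(1/4) = 741 K.

T_eq ≈ 741 K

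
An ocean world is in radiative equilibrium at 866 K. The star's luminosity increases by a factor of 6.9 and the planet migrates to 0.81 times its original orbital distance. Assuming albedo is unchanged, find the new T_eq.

T_eq ≈ 1560 K

T_eq ∝ L^(1/4) · d^(−1/2).
T′ = 866 × 6.9^(1/4) / 0.81^(1/2) = 1560 K.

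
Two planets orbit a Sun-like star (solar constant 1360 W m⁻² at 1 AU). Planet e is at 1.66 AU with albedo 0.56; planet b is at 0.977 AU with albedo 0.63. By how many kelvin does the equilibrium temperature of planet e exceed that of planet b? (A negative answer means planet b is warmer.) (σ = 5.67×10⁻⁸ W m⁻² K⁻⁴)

ΔT ≈ -43.7 K

T_eq = [S₀(1−A)/(4σd²)]^(1/4), so T ∝ (1−A)^(1/4) / √d.
T₁ = [1360×0.44/(4×5.67×10⁻⁸×1.66²)]^(1/4) = 175.91 K.
T₂ = [1360×0.37/(4×5.67×10⁻⁸×0.977²)]^(1/4) = 219.57 K.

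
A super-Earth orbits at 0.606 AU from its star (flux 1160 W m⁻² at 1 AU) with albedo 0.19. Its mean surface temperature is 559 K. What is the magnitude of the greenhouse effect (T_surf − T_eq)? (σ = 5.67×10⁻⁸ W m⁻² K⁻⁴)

ΔT ≈ 233.1 K

S = 1160/0.606² = 3159 W m⁻².
T_eq = [S(1−A)/(4σ)]^(1/4) = [3159×0.81/(4×5.67×10⁻⁸)]^(1/4) = 325.9 K.
ΔT = T_surf − T_eq = 559 − 325.9.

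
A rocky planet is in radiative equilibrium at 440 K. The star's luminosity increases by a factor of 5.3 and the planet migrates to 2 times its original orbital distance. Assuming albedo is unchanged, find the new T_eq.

T_eq ∝ L^(1/4) · d^(−1/2).
T′ = 440 × 5.3^(1/4) / 2^(1/2) = 472 K.

T_eq ≈ 472 K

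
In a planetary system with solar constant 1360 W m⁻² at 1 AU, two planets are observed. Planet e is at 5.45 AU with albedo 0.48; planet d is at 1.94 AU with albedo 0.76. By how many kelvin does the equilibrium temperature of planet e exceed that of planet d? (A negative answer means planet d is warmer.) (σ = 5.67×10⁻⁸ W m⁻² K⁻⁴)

T_eq = [S₀(1−A)/(4σd²)]^(1/4), so T ∝ (1−A)^(1/4) / √d.
T₁ = [1360×0.52/(4×5.67×10⁻⁸×5.45²)]^(1/4) = 101.22 K.
T₂ = [1360×0.24/(4×5.67×10⁻⁸×1.94²)]^(1/4) = 139.84 K.

ΔT ≈ -38.6 K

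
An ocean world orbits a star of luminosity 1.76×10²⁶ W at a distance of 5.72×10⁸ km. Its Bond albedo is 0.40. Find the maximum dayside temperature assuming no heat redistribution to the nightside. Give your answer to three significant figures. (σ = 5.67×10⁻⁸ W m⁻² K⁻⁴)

d = 5.72×10⁸ km = 5.72×10¹¹ m.
Flux: S = L/(4πd²) = 1.76×10²⁶/(4π×(5.72×10¹¹)²) = 42.8 W m⁻².
With no redistribution each surface element balances locally: S(1−A) = σT⁴.
T = [42.8 × 0.60 / 5.67×10⁻⁸]^(1/4) = (4.53×10⁸)^(1/4) = 146 K.

T_ss ≈ 146 K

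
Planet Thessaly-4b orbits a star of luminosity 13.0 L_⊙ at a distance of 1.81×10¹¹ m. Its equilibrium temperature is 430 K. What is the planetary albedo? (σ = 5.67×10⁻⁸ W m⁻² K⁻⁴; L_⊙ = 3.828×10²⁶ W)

A ≈ 0.36

L = 13.0 × 3.828×10²⁶ = 4.98×10²⁷ W.
Flux: S = L/(4πd²) = 4.98×10²⁷/(4π×(1.81×10¹¹)²) = 1.21×10⁴ W m⁻².
From T_eq⁴ = S(1−A)/(4σ): 1−A = 4σT_eq⁴/S.
1−A = 4 × 5.67×10⁻⁸ × (430)⁴ / 1.21×10⁴ = 0.641.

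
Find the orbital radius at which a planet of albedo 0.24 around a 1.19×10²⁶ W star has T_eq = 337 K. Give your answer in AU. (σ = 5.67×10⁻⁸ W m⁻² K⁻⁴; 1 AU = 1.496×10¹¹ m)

d ≈ 0.332 AU

From T_eq⁴ = L(1−A)/(16πσd²): d = √[L(1−A)/(16πσT_eq⁴)].
d = √[1.19×10²⁶ × 0.76 / (16π × 5.67×10⁻⁸ × (337)⁴)] = 4.96×10¹⁰ m = 0.332 AU.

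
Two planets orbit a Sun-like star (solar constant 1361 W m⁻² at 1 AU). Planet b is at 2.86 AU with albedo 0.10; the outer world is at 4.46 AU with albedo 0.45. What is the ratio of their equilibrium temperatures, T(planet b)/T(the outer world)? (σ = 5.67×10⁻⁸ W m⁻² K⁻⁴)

T_eq = [S₀(1−A)/(4σd²)]^(1/4), so T ∝ (1−A)^(1/4) / √d.
T₁ = [1361×0.90/(4×5.67×10⁻⁸×2.86²)]^(1/4) = 160.30 K.
T₂ = [1361×0.55/(4×5.67×10⁻⁸×4.46²)]^(1/4) = 113.50 K.

T₁/T₂ ≈ 1.412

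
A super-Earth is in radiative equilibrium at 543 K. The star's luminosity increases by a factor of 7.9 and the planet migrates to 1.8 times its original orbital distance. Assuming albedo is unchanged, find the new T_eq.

T_eq ∝ L^(1/4) · d^(−1/2).
T′ = 543 × 7.9^(1/4) / 1.8^(1/2) = 679 K.

T_eq ≈ 679 K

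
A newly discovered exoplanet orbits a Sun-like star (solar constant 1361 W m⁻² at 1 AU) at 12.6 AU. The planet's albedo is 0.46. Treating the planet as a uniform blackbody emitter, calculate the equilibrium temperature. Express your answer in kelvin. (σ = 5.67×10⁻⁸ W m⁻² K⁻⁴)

T_eq ≈ 67.2 K

Flux at 12.6 AU: S = 1361/12.6² = 8.57 W m⁻².
Energy balance: absorbed = emitted ⇒ πR²·S(1−A) = 4πR²·σT_eq⁴, so T_eq⁴ = S(1−A)/(4σ).
T_eq = [8.57 × 0.54 / (4 × 5.67×10⁻⁸)]^(1/4) = (2.04×10⁷)^(1/4) = 67.2 K.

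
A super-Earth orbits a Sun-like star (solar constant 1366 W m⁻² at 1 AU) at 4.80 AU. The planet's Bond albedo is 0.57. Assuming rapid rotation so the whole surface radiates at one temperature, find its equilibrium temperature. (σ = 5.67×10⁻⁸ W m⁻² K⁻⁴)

Flux at 4.80 AU: S = 1366/4.80² = 59.3 W m⁻².
Energy balance: absorbed = emitted ⇒ πR²·S(1−A) = 4πR²·σT_eq⁴, so T_eq⁴ = S(1−A)/(4σ).
T_eq = [59.3 × 0.43 / (4 × 5.67×10⁻⁸)]^(1/4) = (1.12×10⁸)^(1/4) = 103 K.

T_eq ≈ 103 K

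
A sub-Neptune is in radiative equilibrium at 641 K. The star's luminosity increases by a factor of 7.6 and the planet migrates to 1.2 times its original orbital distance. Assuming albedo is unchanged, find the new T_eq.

T_eq ∝ L^(1/4) · d^(−1/2).
T′ = 641 × 7.6^(1/4) / 1.2^(1/2) = 972 K.

T_eq ≈ 972 K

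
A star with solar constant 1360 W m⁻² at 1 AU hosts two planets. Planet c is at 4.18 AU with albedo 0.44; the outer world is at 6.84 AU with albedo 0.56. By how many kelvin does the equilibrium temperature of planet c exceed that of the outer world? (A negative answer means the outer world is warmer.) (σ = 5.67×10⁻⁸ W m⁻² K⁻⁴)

T_eq = [S₀(1−A)/(4σd²)]^(1/4), so T ∝ (1−A)^(1/4) / √d.
T₁ = [1360×0.56/(4×5.67×10⁻⁸×4.18²)]^(1/4) = 117.74 K.
T₂ = [1360×0.44/(4×5.67×10⁻⁸×6.84²)]^(1/4) = 86.66 K.

ΔT ≈ 31.1 K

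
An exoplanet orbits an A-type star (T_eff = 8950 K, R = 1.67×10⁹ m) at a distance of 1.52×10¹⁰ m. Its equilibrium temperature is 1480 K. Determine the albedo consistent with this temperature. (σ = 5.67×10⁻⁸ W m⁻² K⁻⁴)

A ≈ 0.75

L = 4πR_⋆²σT_⋆⁴ = 4π(1.67×10⁹)² × 5.67×10⁻⁸ × (8950)⁴ = 1.28×10²⁸ W.
S = L/(4πd²) = 4.39×10⁶ W m⁻².
From T_eq⁴ = S(1−A)/(4σ): 1−A = 4σT_eq⁴/S.
1−A = 4 × 5.67×10⁻⁸ × (1480)⁴ / 4.39×10⁶ = 0.248.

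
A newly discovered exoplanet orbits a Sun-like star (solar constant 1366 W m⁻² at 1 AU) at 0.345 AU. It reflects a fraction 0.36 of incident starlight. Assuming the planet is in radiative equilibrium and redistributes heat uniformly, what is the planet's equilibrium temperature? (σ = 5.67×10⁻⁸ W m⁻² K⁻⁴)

T_eq ≈ 424 K

Flux at 0.345 AU: S = 1366/0.345² = 1.15×10⁴ W m⁻².
Energy balance: absorbed = emitted ⇒ πR²·S(1−A) = 4πR²·σT_eq⁴, so T_eq⁴ = S(1−A)/(4σ).
T_eq = [1.15×10⁴ × 0.64 / (4 × 5.67×10⁻⁸)]^(1/4) = (3.24×10¹⁰)^(1/4) = 424 K.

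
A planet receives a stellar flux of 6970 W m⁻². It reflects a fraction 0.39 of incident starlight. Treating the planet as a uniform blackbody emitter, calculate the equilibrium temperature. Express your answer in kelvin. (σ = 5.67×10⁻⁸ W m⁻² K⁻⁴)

T_eq ≈ 370 K

Energy balance: absorbed = emitted ⇒ πR²·S(1−A) = 4πR²·σT_eq⁴, so T_eq⁴ = S(1−A)/(4σ).
T_eq = [6970 × 0.61 / (4 × 5.67×10⁻⁸)]^(1/4) = (1.87×10¹⁰)^(1/4) = 370 K.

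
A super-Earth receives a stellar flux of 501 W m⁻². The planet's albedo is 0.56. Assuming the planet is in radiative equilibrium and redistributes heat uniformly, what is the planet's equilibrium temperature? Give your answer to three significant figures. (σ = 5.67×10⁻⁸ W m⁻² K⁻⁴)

Energy balance: absorbed = emitted ⇒ πR²·S(1−A) = 4πR²·σT_eq⁴, so T_eq⁴ = S(1−A)/(4σ).
T_eq = [501 × 0.44 / (4 × 5.67×10⁻⁸)]^(1/4) = (9.72×10⁸)^(1/4) = 177 K.

T_eq ≈ 177 K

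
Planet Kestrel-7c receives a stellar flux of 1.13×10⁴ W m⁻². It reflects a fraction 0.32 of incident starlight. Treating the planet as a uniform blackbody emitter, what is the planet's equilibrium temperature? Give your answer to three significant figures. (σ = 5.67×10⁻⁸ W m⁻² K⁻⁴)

Energy balance: absorbed = emitted ⇒ πR²·S(1−A) = 4πR²·σT_eq⁴, so T_eq⁴ = S(1−A)/(4σ).
T_eq = [1.13×10⁴ × 0.68 / (4 × 5.67×10⁻⁸)]^(1/4) = (3.39×10¹⁰)^(1/4) = 429 K.

T_eq ≈ 429 K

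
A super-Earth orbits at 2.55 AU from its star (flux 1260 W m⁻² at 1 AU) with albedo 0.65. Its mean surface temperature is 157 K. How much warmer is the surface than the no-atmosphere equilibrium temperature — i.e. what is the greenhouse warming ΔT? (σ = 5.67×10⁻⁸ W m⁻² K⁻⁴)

ΔT ≈ 25.5 K

S = 1260/2.55² = 193.8 W m⁻².
T_eq = [S(1−A)/(4σ)]^(1/4) = [193.8×0.35/(4×5.67×10⁻⁸)]^(1/4) = 131.5 K.
ΔT = T_surf − T_eq = 157 − 131.5.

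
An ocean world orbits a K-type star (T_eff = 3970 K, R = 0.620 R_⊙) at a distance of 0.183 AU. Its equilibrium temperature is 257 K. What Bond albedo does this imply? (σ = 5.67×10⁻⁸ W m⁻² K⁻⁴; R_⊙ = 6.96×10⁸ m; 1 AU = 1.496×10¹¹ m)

A ≈ 0.72

R_⋆ = 0.620 × 6.96×10⁸ = 4.32×10⁸ m.
d = 0.183 AU = 2.74×10¹⁰ m.
L = 4πR_⋆²σT_⋆⁴ = 4π(4.32×10⁸)² × 5.67×10⁻⁸ × (3970)⁴ = 3.30×10²⁵ W.
S = L/(4πd²) = 3500 W m⁻².
From T_eq⁴ = S(1−A)/(4σ): 1−A = 4σT_eq⁴/S.
1−A = 4 × 5.67×10⁻⁸ × (257)⁴ / 3500 = 0.283.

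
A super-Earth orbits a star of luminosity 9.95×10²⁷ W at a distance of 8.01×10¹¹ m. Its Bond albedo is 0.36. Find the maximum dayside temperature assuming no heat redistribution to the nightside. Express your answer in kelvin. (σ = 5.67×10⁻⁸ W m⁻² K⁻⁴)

T_ss ≈ 344 K

Flux: S = L/(4πd²) = 9.95×10²⁷/(4π×(8.01×10¹¹)²) = 1230 W m⁻².
With no redistribution each surface element balances locally: S(1−A) = σT⁴.
T = [1230 × 0.64 / 5.67×10⁻⁸]^(1/4) = (1.39×10¹⁰)^(1/4) = 344 K.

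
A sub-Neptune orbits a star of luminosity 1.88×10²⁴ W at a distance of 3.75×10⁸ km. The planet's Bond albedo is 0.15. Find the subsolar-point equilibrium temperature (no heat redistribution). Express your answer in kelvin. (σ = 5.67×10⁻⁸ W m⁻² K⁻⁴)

T_ss ≈ 63.2 K

d = 3.75×10⁸ km = 3.75×10¹¹ m.
Flux: S = L/(4πd²) = 1.88×10²⁴/(4π×(3.75×10¹¹)²) = 1.06 W m⁻².
At the subsolar point the surface absorbs S(1−A) and emits σT⁴ per unit area — no factor of 4, since only the local patch is in balance.
T = [1.06 × 0.85 / 5.67×10⁻⁸]^(1/4) = (1.59×10⁷)^(1/4) = 63.2 K.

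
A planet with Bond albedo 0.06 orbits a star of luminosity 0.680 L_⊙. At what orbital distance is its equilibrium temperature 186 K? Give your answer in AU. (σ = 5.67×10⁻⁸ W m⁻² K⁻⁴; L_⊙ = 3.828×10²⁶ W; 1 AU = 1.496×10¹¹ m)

L = 0.680 × 3.828×10²⁶ = 2.60×10²⁶ W.
From T_eq⁴ = L(1−A)/(16πσd²): d = √[L(1−A)/(16πσT_eq⁴)].
d = √[2.60×10²⁶ × 0.94 / (16π × 5.67×10⁻⁸ × (186)⁴)] = 2.68×10¹¹ m = 1.79 AU.

d ≈ 1.79 AU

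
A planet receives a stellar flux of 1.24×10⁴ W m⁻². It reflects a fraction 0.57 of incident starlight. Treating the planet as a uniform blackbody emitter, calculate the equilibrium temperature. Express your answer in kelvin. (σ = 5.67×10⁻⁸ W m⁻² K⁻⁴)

T_eq ≈ 392 K

Energy balance: absorbed = emitted ⇒ πR²·S(1−A) = 4πR²·σT_eq⁴, so T_eq⁴ = S(1−A)/(4σ).
T_eq = [1.24×10⁴ × 0.43 / (4 × 5.67×10⁻⁸)]^(1/4) = (2.35×10¹⁰)^(1/4) = 392 K.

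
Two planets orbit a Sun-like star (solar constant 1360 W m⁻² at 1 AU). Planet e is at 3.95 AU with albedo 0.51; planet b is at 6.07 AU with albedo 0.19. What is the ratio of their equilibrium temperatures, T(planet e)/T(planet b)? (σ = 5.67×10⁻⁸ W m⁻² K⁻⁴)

T₁/T₂ ≈ 1.093

T_eq = [S₀(1−A)/(4σd²)]^(1/4), so T ∝ (1−A)^(1/4) / √d.
T₁ = [1360×0.49/(4×5.67×10⁻⁸×3.95²)]^(1/4) = 117.15 K.
T₂ = [1360×0.81/(4×5.67×10⁻⁸×6.07²)]^(1/4) = 107.15 K.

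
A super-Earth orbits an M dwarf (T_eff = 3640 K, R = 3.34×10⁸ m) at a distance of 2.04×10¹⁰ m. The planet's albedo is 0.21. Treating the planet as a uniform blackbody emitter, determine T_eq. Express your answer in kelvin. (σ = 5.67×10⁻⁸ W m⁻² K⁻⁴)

L = 4πR_⋆²σT_⋆⁴ = 4π(3.34×10⁸)² × 5.67×10⁻⁸ × (3640)⁴ = 1.40×10²⁵ W.
S = L/(4πd²) = 2670 W m⁻².
Energy balance: absorbed = emitted ⇒ πR²·S(1−A) = 4πR²·σT_eq⁴, so T_eq⁴ = S(1−A)/(4σ).
T_eq = [2670 × 0.79 / (4 × 5.67×10⁻⁸)]^(1/4) = (9.29×10⁹)^(1/4) = 310 K.

T_eq ≈ 310 K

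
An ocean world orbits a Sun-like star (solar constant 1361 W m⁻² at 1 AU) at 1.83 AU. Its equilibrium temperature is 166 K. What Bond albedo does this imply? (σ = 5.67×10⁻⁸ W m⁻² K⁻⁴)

Flux at 1.83 AU: S = 1361/1.83² = 406 W m⁻².
From T_eq⁴ = S(1−A)/(4σ): 1−A = 4σT_eq⁴/S.
1−A = 4 × 5.67×10⁻⁸ × (166)⁴ / 406 = 0.424.

A ≈ 0.58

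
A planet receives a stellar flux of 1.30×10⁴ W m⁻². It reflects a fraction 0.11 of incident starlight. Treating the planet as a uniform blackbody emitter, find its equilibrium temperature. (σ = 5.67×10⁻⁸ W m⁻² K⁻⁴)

Energy balance: absorbed = emitted ⇒ πR²·S(1−A) = 4πR²·σT_eq⁴, so T_eq⁴ = S(1−A)/(4σ).
T_eq = [1.30×10⁴ × 0.89 / (4 × 5.67×10⁻⁸)]^(1/4) = (5.10×10¹⁰)^(1/4) = 475 K.

T_eq ≈ 475 K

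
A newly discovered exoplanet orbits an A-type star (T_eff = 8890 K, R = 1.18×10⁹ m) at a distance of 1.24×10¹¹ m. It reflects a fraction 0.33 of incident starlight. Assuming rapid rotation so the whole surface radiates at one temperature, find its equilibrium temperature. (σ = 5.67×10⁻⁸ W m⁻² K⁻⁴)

T_eq ≈ 555 K

L = 4πR_⋆²σT_⋆⁴ = 4π(1.18×10⁹)² × 5.67×10⁻⁸ × (8890)⁴ = 6.20×10²⁷ W.
S = L/(4πd²) = 3.21×10⁴ W m⁻².
Energy balance: absorbed = emitted ⇒ πR²·S(1−A) = 4πR²·σT_eq⁴, so T_eq⁴ = S(1−A)/(4σ).
T_eq = [3.21×10⁴ × 0.67 / (4 × 5.67×10⁻⁸)]^(1/4) = (9.47×10¹⁰)^(1/4) = 555 K.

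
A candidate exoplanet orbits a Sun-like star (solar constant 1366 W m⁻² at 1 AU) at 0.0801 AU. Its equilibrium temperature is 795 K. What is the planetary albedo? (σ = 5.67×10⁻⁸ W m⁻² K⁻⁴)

A ≈ 0.57

Flux at 0.0801 AU: S = 1366/0.0801² = 2.13×10⁵ W m⁻².
From T_eq⁴ = S(1−A)/(4σ): 1−A = 4σT_eq⁴/S.
1−A = 4 × 5.67×10⁻⁸ × (795)⁴ / 2.13×10⁵ = 0.426.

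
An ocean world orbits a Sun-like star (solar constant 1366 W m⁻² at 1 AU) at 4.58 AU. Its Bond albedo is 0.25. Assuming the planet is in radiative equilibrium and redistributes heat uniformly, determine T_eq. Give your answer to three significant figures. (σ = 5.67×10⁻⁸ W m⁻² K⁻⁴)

T_eq ≈ 121 K

Flux at 4.58 AU: S = 1366/4.58² = 65.1 W m⁻².
Energy balance: absorbed = emitted ⇒ πR²·S(1−A) = 4πR²·σT_eq⁴, so T_eq⁴ = S(1−A)/(4σ).
T_eq = [65.1 × 0.75 / (4 × 5.67×10⁻⁸)]^(1/4) = (2.15×10⁸)^(1/4) = 121 K.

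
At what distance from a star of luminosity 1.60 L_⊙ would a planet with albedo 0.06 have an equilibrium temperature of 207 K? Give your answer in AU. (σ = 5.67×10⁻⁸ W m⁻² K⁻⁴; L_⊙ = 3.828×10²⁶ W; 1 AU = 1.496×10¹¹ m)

d ≈ 2.22 AU

L = 1.60 × 3.828×10²⁶ = 6.12×10²⁶ W.
From T_eq⁴ = L(1−A)/(16πσd²): d = √[L(1−A)/(16πσT_eq⁴)].
d = √[6.12×10²⁶ × 0.94 / (16π × 5.67×10⁻⁸ × (207)⁴)] = 3.32×10¹¹ m = 2.22 AU.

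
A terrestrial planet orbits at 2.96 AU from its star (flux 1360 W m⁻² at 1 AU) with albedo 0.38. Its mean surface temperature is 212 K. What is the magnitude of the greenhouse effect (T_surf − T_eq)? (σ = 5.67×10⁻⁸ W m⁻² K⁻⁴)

S = 1360/2.96² = 155.2 W m⁻².
T_eq = [S(1−A)/(4σ)]^(1/4) = [155.2×0.62/(4×5.67×10⁻⁸)]^(1/4) = 143.5 K.
ΔT = T_surf − T_eq = 212 − 143.5.

ΔT ≈ 68.5 K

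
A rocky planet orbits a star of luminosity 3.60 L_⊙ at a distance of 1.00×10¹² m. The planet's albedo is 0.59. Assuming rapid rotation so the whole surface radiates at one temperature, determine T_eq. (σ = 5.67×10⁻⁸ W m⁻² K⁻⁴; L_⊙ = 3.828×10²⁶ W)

T_eq ≈ 119 K

L = 3.60 × 3.828×10²⁶ = 1.38×10²⁷ W.
Flux: S = L/(4πd²) = 1.38×10²⁷/(4π×(1.00×10¹²)²) = 110 W m⁻².
Energy balance: absorbed = emitted ⇒ πR²·S(1−A) = 4πR²·σT_eq⁴, so T_eq⁴ = S(1−A)/(4σ).
T_eq = [110 × 0.41 / (4 × 5.67×10⁻⁸)]^(1/4) = (1.98×10⁸)^(1/4) = 119 K.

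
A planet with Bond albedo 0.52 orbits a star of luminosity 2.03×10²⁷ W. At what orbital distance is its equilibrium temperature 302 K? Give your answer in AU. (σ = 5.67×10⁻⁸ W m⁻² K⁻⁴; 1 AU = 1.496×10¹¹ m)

d ≈ 1.36 AU

From T_eq⁴ = L(1−A)/(16πσd²): d = √[L(1−A)/(16πσT_eq⁴)].
d = √[2.03×10²⁷ × 0.48 / (16π × 5.67×10⁻⁸ × (302)⁴)] = 2.03×10¹¹ m = 1.36 AU.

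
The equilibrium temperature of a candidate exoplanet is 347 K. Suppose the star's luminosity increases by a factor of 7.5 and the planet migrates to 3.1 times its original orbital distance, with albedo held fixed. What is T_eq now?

T_eq ≈ 326 K

T_eq ∝ L^(1/4) · d^(−1/2).
T′ = 347 × 7.5^(1/4) / 3.1^(1/2) = 326 K.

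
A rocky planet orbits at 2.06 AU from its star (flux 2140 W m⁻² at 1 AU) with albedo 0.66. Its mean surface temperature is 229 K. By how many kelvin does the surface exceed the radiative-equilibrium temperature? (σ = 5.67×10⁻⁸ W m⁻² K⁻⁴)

ΔT ≈ 63.2 K

S = 2140/2.06² = 504.3 W m⁻².
T_eq = [S(1−A)/(4σ)]^(1/4) = [504.3×0.34/(4×5.67×10⁻⁸)]^(1/4) = 165.8 K.
ΔT = T_surf − T_eq = 229 − 165.8.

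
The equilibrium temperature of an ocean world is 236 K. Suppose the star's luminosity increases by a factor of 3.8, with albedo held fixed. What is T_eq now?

T_eq ∝ L^(1/4) · d^(−1/2).
T′ = 236 × 3.8^(1/4) = 330 K.

T_eq ≈ 330 K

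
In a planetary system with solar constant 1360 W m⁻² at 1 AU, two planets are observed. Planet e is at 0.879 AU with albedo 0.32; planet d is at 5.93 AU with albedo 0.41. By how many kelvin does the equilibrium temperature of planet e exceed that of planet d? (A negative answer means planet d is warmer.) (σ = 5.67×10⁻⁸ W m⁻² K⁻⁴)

T_eq = [S₀(1−A)/(4σd²)]^(1/4), so T ∝ (1−A)^(1/4) / √d.
T₁ = [1360×0.68/(4×5.67×10⁻⁸×0.879²)]^(1/4) = 269.53 K.
T₂ = [1360×0.59/(4×5.67×10⁻⁸×5.93²)]^(1/4) = 100.15 K.

ΔT ≈ 169.4 K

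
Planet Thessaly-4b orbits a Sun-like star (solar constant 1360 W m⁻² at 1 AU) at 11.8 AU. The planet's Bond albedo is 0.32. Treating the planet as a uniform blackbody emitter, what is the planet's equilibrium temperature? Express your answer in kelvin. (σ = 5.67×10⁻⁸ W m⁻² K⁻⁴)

T_eq ≈ 73.6 K

Flux at 11.8 AU: S = 1360/11.8² = 9.77 W m⁻².
Energy balance: absorbed = emitted ⇒ πR²·S(1−A) = 4πR²·σT_eq⁴, so T_eq⁴ = S(1−A)/(4σ).
T_eq = [9.77 × 0.68 / (4 × 5.67×10⁻⁸)]^(1/4) = (2.93×10⁷)^(1/4) = 73.6 K.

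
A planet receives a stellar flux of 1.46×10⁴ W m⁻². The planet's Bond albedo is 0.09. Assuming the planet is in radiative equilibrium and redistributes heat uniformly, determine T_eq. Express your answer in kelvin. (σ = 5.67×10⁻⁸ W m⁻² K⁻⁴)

T_eq ≈ 492 K

Energy balance: absorbed = emitted ⇒ πR²·S(1−A) = 4πR²·σT_eq⁴, so T_eq⁴ = S(1−A)/(4σ).
T_eq = [1.46×10⁴ × 0.91 / (4 × 5.67×10⁻⁸)]^(1/4) = (5.86×10¹⁰)^(1/4) = 492 K.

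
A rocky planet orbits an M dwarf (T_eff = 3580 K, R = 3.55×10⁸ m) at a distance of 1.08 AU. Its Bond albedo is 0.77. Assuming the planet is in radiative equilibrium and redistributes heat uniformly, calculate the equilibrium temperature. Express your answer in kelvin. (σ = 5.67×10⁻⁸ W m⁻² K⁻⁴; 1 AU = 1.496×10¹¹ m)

d = 1.08 AU = 1.62×10¹¹ m.
L = 4πR_⋆²σT_⋆⁴ = 4π(3.55×10⁸)² × 5.67×10⁻⁸ × (3580)⁴ = 1.47×10²⁵ W.
S = L/(4πd²) = 45.0 W m⁻².
Energy balance: absorbed = emitted ⇒ πR²·S(1−A) = 4πR²·σT_eq⁴, so T_eq⁴ = S(1−A)/(4σ).
T_eq = [45.0 × 0.23 / (4 × 5.67×10⁻⁸)]^(1/4) = (4.56×10⁷)^(1/4) = 82.2 K.

T_eq ≈ 82.2 K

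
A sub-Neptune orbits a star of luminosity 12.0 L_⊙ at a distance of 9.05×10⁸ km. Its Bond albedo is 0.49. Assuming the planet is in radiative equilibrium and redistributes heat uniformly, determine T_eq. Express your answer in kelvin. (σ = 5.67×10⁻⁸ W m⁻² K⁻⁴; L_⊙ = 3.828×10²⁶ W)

T_eq ≈ 178 K

d = 9.05×10⁸ km = 9.05×10¹¹ m.
L = 12.0 × 3.828×10²⁶ = 4.59×10²⁷ W.
Flux: S = L/(4πd²) = 4.59×10²⁷/(4π×(9.05×10¹¹)²) = 446 W m⁻².
Energy balance: absorbed = emitted ⇒ πR²·S(1−A) = 4πR²·σT_eq⁴, so T_eq⁴ = S(1−A)/(4σ).
T_eq = [446 × 0.51 / (4 × 5.67×10⁻⁸)]^(1/4) = (1.00×10⁹)^(1/4) = 178 K.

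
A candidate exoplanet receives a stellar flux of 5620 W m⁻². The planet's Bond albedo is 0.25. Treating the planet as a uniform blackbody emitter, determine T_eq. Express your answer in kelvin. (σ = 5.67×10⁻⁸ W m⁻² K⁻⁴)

T_eq ≈ 369 K

Energy balance: absorbed = emitted ⇒ πR²·S(1−A) = 4πR²·σT_eq⁴, so T_eq⁴ = S(1−A)/(4σ).
T_eq = [5620 × 0.75 / (4 × 5.67×10⁻⁸)]^(1/4) = (1.86×10¹⁰)^(1/4) = 369 K.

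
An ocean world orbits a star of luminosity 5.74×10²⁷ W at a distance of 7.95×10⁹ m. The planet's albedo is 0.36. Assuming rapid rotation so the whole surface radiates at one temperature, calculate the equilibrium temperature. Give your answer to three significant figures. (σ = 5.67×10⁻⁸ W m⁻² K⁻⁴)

T_eq ≈ 2130 K

Flux: S = L/(4πd²) = 5.74×10²⁷/(4π×(7.95×10⁹)²) = 7.23×10⁶ W m⁻².
Energy balance: absorbed = emitted ⇒ πR²·S(1−A) = 4πR²·σT_eq⁴, so T_eq⁴ = S(1−A)/(4σ).
T_eq = [7.23×10⁶ × 0.64 / (4 × 5.67×10⁻⁸)]^(1/4) = (2.04×10¹³)^(1/4) = 2130 K.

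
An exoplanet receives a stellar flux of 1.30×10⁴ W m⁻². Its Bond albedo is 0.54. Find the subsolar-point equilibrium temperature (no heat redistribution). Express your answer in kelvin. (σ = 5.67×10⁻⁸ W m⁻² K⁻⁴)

At the subsolar point the surface absorbs S(1−A) and emits σT⁴ per unit area — no factor of 4, since only the local patch is in balance.
T = [1.30×10⁴ × 0.46 / 5.67×10⁻⁸]^(1/4) = (1.05×10¹¹)^(1/4) = 570 K.

T_ss ≈ 570 K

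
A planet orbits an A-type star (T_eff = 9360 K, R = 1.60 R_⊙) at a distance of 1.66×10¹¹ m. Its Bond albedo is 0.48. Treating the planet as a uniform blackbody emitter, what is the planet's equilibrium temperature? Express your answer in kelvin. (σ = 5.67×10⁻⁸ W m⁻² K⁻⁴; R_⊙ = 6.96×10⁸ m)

R_⋆ = 1.60 × 6.96×10⁸ = 1.11×10⁹ m.
L = 4πR_⋆²σT_⋆⁴ = 4π(1.11×10⁹)² × 5.67×10⁻⁸ × (9360)⁴ = 6.78×10²⁷ W.
S = L/(4πd²) = 1.96×10⁴ W m⁻².
Energy balance: absorbed = emitted ⇒ πR²·S(1−A) = 4πR²·σT_eq⁴, so T_eq⁴ = S(1−A)/(4σ).
T_eq = [1.96×10⁴ × 0.52 / (4 × 5.67×10⁻⁸)]^(1/4) = (4.49×10¹⁰)^(1/4) = 460 K.

T_eq ≈ 460 K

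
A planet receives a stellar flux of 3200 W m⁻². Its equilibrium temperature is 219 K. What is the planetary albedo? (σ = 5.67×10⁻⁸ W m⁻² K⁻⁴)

From T_eq⁴ = S(1−A)/(4σ): 1−A = 4σT_eq⁴/S.
1−A = 4 × 5.67×10⁻⁸ × (219)⁴ / 3200 = 0.163.

A ≈ 0.84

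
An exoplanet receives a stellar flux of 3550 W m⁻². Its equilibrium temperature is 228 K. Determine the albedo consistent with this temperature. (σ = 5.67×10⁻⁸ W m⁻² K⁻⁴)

From T_eq⁴ = S(1−A)/(4σ): 1−A = 4σT_eq⁴/S.
1−A = 4 × 5.67×10⁻⁸ × (228)⁴ / 3550 = 0.173.

A ≈ 0.83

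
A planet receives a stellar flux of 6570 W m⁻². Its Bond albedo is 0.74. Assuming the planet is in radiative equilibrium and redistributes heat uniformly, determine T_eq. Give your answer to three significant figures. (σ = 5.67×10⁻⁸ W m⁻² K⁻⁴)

Energy balance: absorbed = emitted ⇒ πR²·S(1−A) = 4πR²·σT_eq⁴, so T_eq⁴ = S(1−A)/(4σ).
T_eq = [6570 × 0.26 / (4 × 5.67×10⁻⁸)]^(1/4) = (7.53×10⁹)^(1/4) = 295 K.

T_eq ≈ 295 K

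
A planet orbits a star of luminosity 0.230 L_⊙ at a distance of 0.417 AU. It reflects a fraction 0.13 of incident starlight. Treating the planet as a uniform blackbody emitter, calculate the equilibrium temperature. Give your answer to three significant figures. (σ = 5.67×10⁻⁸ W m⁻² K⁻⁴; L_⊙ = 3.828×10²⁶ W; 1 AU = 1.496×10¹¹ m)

d = 0.417 AU = 6.24×10¹⁰ m.
L = 0.230 × 3.828×10²⁶ = 8.80×10²⁵ W.
Flux: S = L/(4πd²) = 8.80×10²⁵/(4π×(6.24×10¹⁰)²) = 1800 W m⁻².
Energy balance: absorbed = emitted ⇒ πR²·S(1−A) = 4πR²·σT_eq⁴, so T_eq⁴ = S(1−A)/(4σ).
T_eq = [1800 × 0.87 / (4 × 5.67×10⁻⁸)]^(1/4) = (6.91×10⁹)^(1/4) = 288 K.

T_eq ≈ 288 K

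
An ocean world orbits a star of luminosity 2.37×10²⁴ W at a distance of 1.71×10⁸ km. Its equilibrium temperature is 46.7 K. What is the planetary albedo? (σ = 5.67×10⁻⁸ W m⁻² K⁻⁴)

A ≈ 0.83

d = 1.71×10⁸ km = 1.71×10¹¹ m.
Flux: S = L/(4πd²) = 2.37×10²⁴/(4π×(1.71×10¹¹)²) = 6.45 W m⁻².
From T_eq⁴ = S(1−A)/(4σ): 1−A = 4σT_eq⁴/S.
1−A = 4 × 5.67×10⁻⁸ × (46.7)⁴ / 6.45 = 0.167.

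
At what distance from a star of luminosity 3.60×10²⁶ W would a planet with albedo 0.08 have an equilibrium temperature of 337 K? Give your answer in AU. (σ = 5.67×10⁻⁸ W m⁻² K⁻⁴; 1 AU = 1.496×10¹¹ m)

d ≈ 0.634 AU

From T_eq⁴ = L(1−A)/(16πσd²): d = √[L(1−A)/(16πσT_eq⁴)].
d = √[3.60×10²⁶ × 0.92 / (16π × 5.67×10⁻⁸ × (337)⁴)] = 9.49×10¹⁰ m = 0.634 AU.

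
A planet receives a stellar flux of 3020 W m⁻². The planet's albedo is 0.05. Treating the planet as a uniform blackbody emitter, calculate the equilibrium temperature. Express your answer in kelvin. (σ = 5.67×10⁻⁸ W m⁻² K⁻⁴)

Energy balance: absorbed = emitted ⇒ πR²·S(1−A) = 4πR²·σT_eq⁴, so T_eq⁴ = S(1−A)/(4σ).
T_eq = [3020 × 0.95 / (4 × 5.67×10⁻⁸)]^(1/4) = (1.26×10¹⁰)^(1/4) = 335 K.

T_eq ≈ 335 K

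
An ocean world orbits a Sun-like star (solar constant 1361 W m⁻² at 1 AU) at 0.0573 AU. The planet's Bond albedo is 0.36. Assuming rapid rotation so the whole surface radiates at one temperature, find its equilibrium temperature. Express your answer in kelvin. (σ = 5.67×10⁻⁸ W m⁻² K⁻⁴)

Flux at 0.0573 AU: S = 1361/0.0573² = 4.15×10⁵ W m⁻².
Energy balance: absorbed = emitted ⇒ πR²·S(1−A) = 4πR²·σT_eq⁴, so T_eq⁴ = S(1−A)/(4σ).
T_eq = [4.15×10⁵ × 0.64 / (4 × 5.67×10⁻⁸)]^(1/4) = (1.17×10¹²)^(1/4) = 1040 K.

T_eq ≈ 1040 K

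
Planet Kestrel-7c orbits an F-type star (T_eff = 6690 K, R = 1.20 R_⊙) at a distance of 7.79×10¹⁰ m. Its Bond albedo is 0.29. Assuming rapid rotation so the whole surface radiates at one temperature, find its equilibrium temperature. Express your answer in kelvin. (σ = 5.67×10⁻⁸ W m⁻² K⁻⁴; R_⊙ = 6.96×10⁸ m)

T_eq ≈ 450 K

R_⋆ = 1.20 × 6.96×10⁸ = 8.35×10⁸ m.
L = 4πR_⋆²σT_⋆⁴ = 4π(8.35×10⁸)² × 5.67×10⁻⁸ × (6690)⁴ = 9.96×10²⁶ W.
S = L/(4πd²) = 1.31×10⁴ W m⁻².
Energy balance: absorbed = emitted ⇒ πR²·S(1−A) = 4πR²·σT_eq⁴, so T_eq⁴ = S(1−A)/(4σ).
T_eq = [1.31×10⁴ × 0.71 / (4 × 5.67×10⁻⁸)]^(1/4) = (4.09×10¹⁰)^(1/4) = 450 K.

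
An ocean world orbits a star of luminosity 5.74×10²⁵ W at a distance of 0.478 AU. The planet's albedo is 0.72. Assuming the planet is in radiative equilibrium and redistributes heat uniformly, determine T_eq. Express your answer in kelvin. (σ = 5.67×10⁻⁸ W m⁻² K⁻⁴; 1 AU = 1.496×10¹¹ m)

d = 0.478 AU = 7.15×10¹⁰ m.
Flux: S = L/(4πd²) = 5.74×10²⁵/(4π×(7.15×10¹⁰)²) = 893 W m⁻².
Energy balance: absorbed = emitted ⇒ πR²·S(1−A) = 4πR²·σT_eq⁴, so T_eq⁴ = S(1−A)/(4σ).
T_eq = [893 × 0.28 / (4 × 5.67×10⁻⁸)]^(1/4) = (1.10×10⁹)^(1/4) = 182 K.

T_eq ≈ 182 K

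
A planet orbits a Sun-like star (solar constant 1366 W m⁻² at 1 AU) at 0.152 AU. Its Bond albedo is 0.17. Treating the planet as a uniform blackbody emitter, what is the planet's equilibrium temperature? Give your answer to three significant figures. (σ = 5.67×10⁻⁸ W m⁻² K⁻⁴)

Flux at 0.152 AU: S = 1366/0.152² = 5.91×10⁴ W m⁻².
Energy balance: absorbed = emitted ⇒ πR²·S(1−A) = 4πR²·σT_eq⁴, so T_eq⁴ = S(1−A)/(4σ).
T_eq = [5.91×10⁴ × 0.83 / (4 × 5.67×10⁻⁸)]^(1/4) = (2.16×10¹¹)^(1/4) = 682 K.

T_eq ≈ 682 K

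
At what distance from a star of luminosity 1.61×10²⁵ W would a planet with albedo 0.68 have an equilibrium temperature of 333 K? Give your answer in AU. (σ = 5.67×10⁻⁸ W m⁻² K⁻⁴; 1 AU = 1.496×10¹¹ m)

From T_eq⁴ = L(1−A)/(16πσd²): d = √[L(1−A)/(16πσT_eq⁴)].
d = √[1.61×10²⁵ × 0.32 / (16π × 5.67×10⁻⁸ × (333)⁴)] = 1.21×10¹⁰ m = 0.0810 AU.

d ≈ 0.0810 AU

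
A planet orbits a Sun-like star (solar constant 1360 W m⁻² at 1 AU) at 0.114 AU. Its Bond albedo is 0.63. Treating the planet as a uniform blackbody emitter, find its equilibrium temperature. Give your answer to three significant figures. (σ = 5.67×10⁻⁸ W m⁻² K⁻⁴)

T_eq ≈ 643 K

Flux at 0.114 AU: S = 1360/0.114² = 1.05×10⁵ W m⁻².
Energy balance: absorbed = emitted ⇒ πR²·S(1−A) = 4πR²·σT_eq⁴, so T_eq⁴ = S(1−A)/(4σ).
T_eq = [1.05×10⁵ × 0.37 / (4 × 5.67×10⁻⁸)]^(1/4) = (1.71×10¹¹)^(1/4) = 643 K.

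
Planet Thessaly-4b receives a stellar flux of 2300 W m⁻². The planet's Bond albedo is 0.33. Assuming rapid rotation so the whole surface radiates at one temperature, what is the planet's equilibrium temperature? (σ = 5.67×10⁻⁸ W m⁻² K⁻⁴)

T_eq ≈ 287 K

Energy balance: absorbed = emitted ⇒ πR²·S(1−A) = 4πR²·σT_eq⁴, so T_eq⁴ = S(1−A)/(4σ).
T_eq = [2300 × 0.67 / (4 × 5.67×10⁻⁸)]^(1/4) = (6.79×10⁹)^(1/4) = 287 K.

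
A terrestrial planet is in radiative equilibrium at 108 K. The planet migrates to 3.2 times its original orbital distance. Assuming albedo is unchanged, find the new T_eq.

T_eq ∝ L^(1/4) · d^(−1/2).
T′ = 108 / 3.2^(1/2) = 60.4 K.

T_eq ≈ 60.4 K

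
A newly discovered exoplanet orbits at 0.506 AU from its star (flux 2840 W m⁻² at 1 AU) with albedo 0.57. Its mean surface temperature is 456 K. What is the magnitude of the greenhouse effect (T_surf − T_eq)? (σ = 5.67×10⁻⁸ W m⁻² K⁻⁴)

S = 2840/0.506² = 1.109×10⁴ W m⁻².
T_eq = [S(1−A)/(4σ)]^(1/4) = [1.109×10⁴×0.43/(4×5.67×10⁻⁸)]^(1/4) = 380.8 K.
ΔT = T_surf − T_eq = 456 − 380.8.

ΔT ≈ 75.2 K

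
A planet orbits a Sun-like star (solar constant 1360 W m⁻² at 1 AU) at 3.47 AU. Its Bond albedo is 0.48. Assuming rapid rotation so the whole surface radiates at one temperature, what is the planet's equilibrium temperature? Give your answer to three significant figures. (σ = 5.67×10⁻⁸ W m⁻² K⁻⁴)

Flux at 3.47 AU: S = 1360/3.47² = 113 W m⁻².
Energy balance: absorbed = emitted ⇒ πR²·S(1−A) = 4πR²·σT_eq⁴, so T_eq⁴ = S(1−A)/(4σ).
T_eq = [113 × 0.52 / (4 × 5.67×10⁻⁸)]^(1/4) = (2.59×10⁸)^(1/4) = 127 K.

T_eq ≈ 127 K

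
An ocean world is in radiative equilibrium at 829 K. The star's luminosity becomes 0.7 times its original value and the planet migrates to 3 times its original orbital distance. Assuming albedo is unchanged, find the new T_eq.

T_eq ≈ 438 K

T_eq ∝ L^(1/4) · d^(−1/2).
T′ = 829 × 0.7^(1/4) / 3^(1/2) = 438 K.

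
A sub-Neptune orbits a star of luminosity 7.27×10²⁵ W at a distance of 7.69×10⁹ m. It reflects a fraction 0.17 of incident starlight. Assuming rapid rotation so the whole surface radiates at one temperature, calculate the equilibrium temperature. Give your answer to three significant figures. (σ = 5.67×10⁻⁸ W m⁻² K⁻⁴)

T_eq ≈ 774 K

Flux: S = L/(4πd²) = 7.27×10²⁵/(4π×(7.69×10⁹)²) = 9.78×10⁴ W m⁻².
Energy balance: absorbed = emitted ⇒ πR²·S(1−A) = 4πR²·σT_eq⁴, so T_eq⁴ = S(1−A)/(4σ).
T_eq = [9.78×10⁴ × 0.83 / (4 × 5.67×10⁻⁸)]^(1/4) = (3.58×10¹¹)^(1/4) = 774 K.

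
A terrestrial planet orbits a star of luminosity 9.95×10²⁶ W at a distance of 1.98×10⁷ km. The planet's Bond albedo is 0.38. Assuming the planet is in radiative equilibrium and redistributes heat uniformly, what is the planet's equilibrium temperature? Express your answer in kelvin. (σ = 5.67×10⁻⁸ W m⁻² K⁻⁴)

d = 1.98×10⁷ km = 1.98×10¹⁰ m.
Flux: S = L/(4πd²) = 9.95×10²⁶/(4π×(1.98×10¹⁰)²) = 2.02×10⁵ W m⁻².
Energy balance: absorbed = emitted ⇒ πR²·S(1−A) = 4πR²·σT_eq⁴, so T_eq⁴ = S(1−A)/(4σ).
T_eq = [2.02×10⁵ × 0.62 / (4 × 5.67×10⁻⁸)]^(1/4) = (5.52×10¹¹)^(1/4) = 862 K.

T_eq ≈ 862 K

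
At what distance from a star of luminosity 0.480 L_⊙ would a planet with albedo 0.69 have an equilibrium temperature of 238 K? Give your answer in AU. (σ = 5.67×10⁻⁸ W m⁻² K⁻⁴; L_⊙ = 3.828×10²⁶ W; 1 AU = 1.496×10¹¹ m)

L = 0.480 × 3.828×10²⁶ = 1.84×10²⁶ W.
From T_eq⁴ = L(1−A)/(16πσd²): d = √[L(1−A)/(16πσT_eq⁴)].
d = √[1.84×10²⁶ × 0.31 / (16π × 5.67×10⁻⁸ × (238)⁴)] = 7.89×10¹⁰ m = 0.528 AU.

d ≈ 0.528 AU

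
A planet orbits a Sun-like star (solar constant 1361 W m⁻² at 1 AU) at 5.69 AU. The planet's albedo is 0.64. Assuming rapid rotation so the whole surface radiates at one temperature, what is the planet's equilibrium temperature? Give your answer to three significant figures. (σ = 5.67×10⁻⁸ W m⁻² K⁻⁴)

Flux at 5.69 AU: S = 1361/5.69² = 42.0 W m⁻².
Energy balance: absorbed = emitted ⇒ πR²·S(1−A) = 4πR²·σT_eq⁴, so T_eq⁴ = S(1−A)/(4σ).
T_eq = [42.0 × 0.36 / (4 × 5.67×10⁻⁸)]^(1/4) = (6.67×10⁷)^(1/4) = 90.4 K.

T_eq ≈ 90.4 K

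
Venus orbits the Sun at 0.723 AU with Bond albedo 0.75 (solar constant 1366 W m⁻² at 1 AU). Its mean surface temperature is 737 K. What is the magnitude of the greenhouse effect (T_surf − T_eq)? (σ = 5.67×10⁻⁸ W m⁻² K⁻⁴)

S = 1366/0.723² = 2613 W m⁻².
T_eq = [S(1−A)/(4σ)]^(1/4) = [2613×0.25/(4×5.67×10⁻⁸)]^(1/4) = 231.7 K.
ΔT = T_surf − T_eq = 737 − 231.7.

ΔT ≈ 505.3 K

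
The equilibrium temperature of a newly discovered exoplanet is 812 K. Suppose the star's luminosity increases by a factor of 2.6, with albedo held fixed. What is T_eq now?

T_eq ≈ 1030 K

T_eq ∝ L^(1/4) · d^(−1/2).
T′ = 812 × 2.6^(1/4) = 1030 K.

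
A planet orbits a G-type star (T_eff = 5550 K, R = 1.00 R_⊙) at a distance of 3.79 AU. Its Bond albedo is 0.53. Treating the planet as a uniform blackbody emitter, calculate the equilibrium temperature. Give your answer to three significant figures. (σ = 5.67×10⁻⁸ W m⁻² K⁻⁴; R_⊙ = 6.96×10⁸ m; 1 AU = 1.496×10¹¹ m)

R_⋆ = 1.00 × 6.96×10⁸ = 6.96×10⁸ m.
d = 3.79 AU = 5.67×10¹¹ m.
L = 4πR_⋆²σT_⋆⁴ = 4π(6.96×10⁸)² × 5.67×10⁻⁸ × (5550)⁴ = 3.27×10²⁶ W.
S = L/(4πd²) = 81.1 W m⁻².
Energy balance: absorbed = emitted ⇒ πR²·S(1−A) = 4πR²·σT_eq⁴, so T_eq⁴ = S(1−A)/(4σ).
T_eq = [81.1 × 0.47 / (4 × 5.67×10⁻⁸)]^(1/4) = (1.68×10⁸)^(1/4) = 114 K.

T_eq ≈ 114 K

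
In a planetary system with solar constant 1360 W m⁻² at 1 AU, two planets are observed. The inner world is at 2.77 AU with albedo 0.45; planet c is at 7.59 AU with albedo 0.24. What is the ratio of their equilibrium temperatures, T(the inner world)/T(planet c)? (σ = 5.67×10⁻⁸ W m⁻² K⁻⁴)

T₁/T₂ ≈ 1.527

T_eq = [S₀(1−A)/(4σd²)]^(1/4), so T ∝ (1−A)^(1/4) / √d.
T₁ = [1360×0.55/(4×5.67×10⁻⁸×2.77²)]^(1/4) = 143.99 K.
T₂ = [1360×0.76/(4×5.67×10⁻⁸×7.59²)]^(1/4) = 94.31 K.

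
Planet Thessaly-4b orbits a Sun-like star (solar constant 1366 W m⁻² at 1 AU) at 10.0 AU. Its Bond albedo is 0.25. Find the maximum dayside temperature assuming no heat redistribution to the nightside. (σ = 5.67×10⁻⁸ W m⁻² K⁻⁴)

T_ss ≈ 116 K

Flux at 10.0 AU: S = 1366/10.0² = 13.7 W m⁻².
With no redistribution each surface element balances locally: S(1−A) = σT⁴.
T = [13.7 × 0.75 / 5.67×10⁻⁸]^(1/4) = (1.81×10⁸)^(1/4) = 116 K.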